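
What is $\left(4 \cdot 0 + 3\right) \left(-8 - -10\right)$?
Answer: $6$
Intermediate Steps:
$\left(4 \cdot 0 + 3\right) \left(-8 - -10\right) = \left(0 + 3\right) \left(-8 + 10\right) = 3 \cdot 2 = 6$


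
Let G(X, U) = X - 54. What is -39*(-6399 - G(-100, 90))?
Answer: 243555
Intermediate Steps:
G(X, U) = -54 + X
-39*(-6399 - G(-100, 90)) = -39*(-6399 - (-54 - 100)) = -39*(-6399 - 1*(-154)) = -39*(-6399 + 154) = -39*(-6245) = 243555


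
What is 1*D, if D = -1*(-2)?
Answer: 2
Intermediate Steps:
D = 2
1*D = 1*2 = 2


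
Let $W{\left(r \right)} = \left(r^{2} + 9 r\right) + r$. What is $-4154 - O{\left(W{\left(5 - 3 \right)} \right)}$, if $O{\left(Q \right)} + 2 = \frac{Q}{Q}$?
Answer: $-4153$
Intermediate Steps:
$W{\left(r \right)} = r^{2} + 10 r$
$O{\left(Q \right)} = -1$ ($O{\left(Q \right)} = -2 + \frac{Q}{Q} = -2 + 1 = -1$)
$-4154 - O{\left(W{\left(5 - 3 \right)} \right)} = -4154 - -1 = -4154 + 1 = -4153$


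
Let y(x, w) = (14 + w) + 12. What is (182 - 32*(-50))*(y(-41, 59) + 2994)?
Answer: 5486778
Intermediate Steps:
y(x, w) = 26 + w
(182 - 32*(-50))*(y(-41, 59) + 2994) = (182 - 32*(-50))*((26 + 59) + 2994) = (182 + 1600)*(85 + 2994) = 1782*3079 = 5486778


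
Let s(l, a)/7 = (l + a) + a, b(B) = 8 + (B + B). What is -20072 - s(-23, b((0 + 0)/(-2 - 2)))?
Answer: -20023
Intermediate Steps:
b(B) = 8 + 2*B
s(l, a) = 7*l + 14*a (s(l, a) = 7*((l + a) + a) = 7*((a + l) + a) = 7*(l + 2*a) = 7*l + 14*a)
-20072 - s(-23, b((0 + 0)/(-2 - 2))) = -20072 - (7*(-23) + 14*(8 + 2*((0 + 0)/(-2 - 2)))) = -20072 - (-161 + 14*(8 + 2*(0/(-4)))) = -20072 - (-161 + 14*(8 + 2*(0*(-¼)))) = -20072 - (-161 + 14*(8 + 2*0)) = -20072 - (-161 + 14*(8 + 0)) = -20072 - (-161 + 14*8) = -20072 - (-161 + 112) = -20072 - 1*(-49) = -20072 + 49 = -20023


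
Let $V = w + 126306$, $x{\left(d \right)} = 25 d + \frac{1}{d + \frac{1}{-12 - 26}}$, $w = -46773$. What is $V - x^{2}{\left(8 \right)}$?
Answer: $\frac{3624878153}{91809} \approx 39483.0$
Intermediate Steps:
$x{\left(d \right)} = \frac{1}{- \frac{1}{38} + d} + 25 d$ ($x{\left(d \right)} = 25 d + \frac{1}{d + \frac{1}{-38}} = 25 d + \frac{1}{d - \frac{1}{38}} = 25 d + \frac{1}{- \frac{1}{38} + d} = \frac{1}{- \frac{1}{38} + d} + 25 d$)
$V = 79533$ ($V = -46773 + 126306 = 79533$)
$V - x^{2}{\left(8 \right)} = 79533 - \left(\frac{38 - 200 + 950 \cdot 8^{2}}{-1 + 38 \cdot 8}\right)^{2} = 79533 - \left(\frac{38 - 200 + 950 \cdot 64}{-1 + 304}\right)^{2} = 79533 - \left(\frac{38 - 200 + 60800}{303}\right)^{2} = 79533 - \left(\frac{1}{303} \cdot 60638\right)^{2} = 79533 - \left(\frac{60638}{303}\right)^{2} = 79533 - \frac{3676967044}{91809} = \frac{3624878153}{91809}$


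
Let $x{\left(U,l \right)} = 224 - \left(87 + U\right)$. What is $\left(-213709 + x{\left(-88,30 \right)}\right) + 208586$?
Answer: $-4898$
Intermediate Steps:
$x{\left(U,l \right)} = 137 - U$
$\left(-213709 + x{\left(-88,30 \right)}\right) + 208586 = \left(-213709 + \left(137 - -88\right)\right) + 208586 = \left(-213709 + \left(137 + 88\right)\right) + 208586 = \left(-213709 + 225\right) + 208586 = -213484 + 208586 = -4898$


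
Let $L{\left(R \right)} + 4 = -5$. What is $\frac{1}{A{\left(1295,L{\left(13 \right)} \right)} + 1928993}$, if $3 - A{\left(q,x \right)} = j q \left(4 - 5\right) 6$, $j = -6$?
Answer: $\frac{1}{1882376} \approx 5.3124 \cdot 10^{-7}$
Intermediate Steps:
$L{\left(R \right)} = -9$ ($L{\left(R \right)} = -4 - 5 = -9$)
$A{\left(q,x \right)} = 3 - 36 q$ ($A{\left(q,x \right)} = 3 - - 6 q \left(4 - 5\right) 6 = 3 - - 6 q \left(\left(-1\right) 6\right) = 3 - - 6 q \left(-6\right) = 3 - 36 q$)
$\frac{1}{A{\left(1295,L{\left(13 \right)} \right)} + 1928993} = \frac{1}{\left(3 - 46620\right) + 1928993} = \frac{1}{-46617 + 1928993} = \frac{1}{1882376}$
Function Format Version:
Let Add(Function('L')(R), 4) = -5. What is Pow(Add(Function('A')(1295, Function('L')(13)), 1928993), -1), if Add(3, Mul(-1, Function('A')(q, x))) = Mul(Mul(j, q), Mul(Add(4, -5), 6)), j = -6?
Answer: Rational(1, 1882376) ≈ 5.3124e-7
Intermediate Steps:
Function('L')(R) = -9 (Function('L')(R) = Add(-4, -5) = -9)
Function('A')(q, x) = Add(3, Mul(-36, q)) (Function('A')(q, x) = Add(3, Mul(-1, Mul(Mul(-6, q), Mul(Add(4, -5), 6)))) = Add(3, Mul(-1, Mul(Mul(-6, q), Mul(-1, 6)))) = Add(3, Mul(-1, Mul(Mul(-6, q), -6))) = Add(3, Mul(-1, Mul(36, q))) = Add(3, Mul(-36, q)))
Pow(Add(Function('A')(1295, Function('L')(13)), 1928993), -1) = Pow(Add(Add(3, Mul(-36, 1295)), 1928993), -1) = Pow(Add(Add(3, -46620), 1928993), -1) = Pow(Add(-46617, 1928993), -1) = Pow(1882376, -1) = Rational(1, 1882376)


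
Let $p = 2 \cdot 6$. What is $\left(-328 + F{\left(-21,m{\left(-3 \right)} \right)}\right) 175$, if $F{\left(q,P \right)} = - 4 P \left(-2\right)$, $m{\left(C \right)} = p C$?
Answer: $-107800$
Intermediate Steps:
$p = 12$
$m{\left(C \right)} = 12 C$
$F{\left(q,P \right)} = 8 P$
$\left(-328 + F{\left(-21,m{\left(-3 \right)} \right)}\right) 175 = \left(-328 + 8 \cdot 12 \left(-3\right)\right) 175 = \left(-328 + 8 \left(-36\right)\right) 175 = \left(-328 - 288\right) 175 = \left(-616\right) 175 = -107800$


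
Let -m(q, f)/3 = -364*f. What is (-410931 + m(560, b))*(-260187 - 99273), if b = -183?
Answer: 219546305820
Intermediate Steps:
m(q, f) = 1092*f (m(q, f) = -(-1092)*f = 1092*f)
(-410931 + m(560, b))*(-260187 - 99273) = (-410931 + 1092*(-183))*(-260187 - 99273) = (-410931 - 199836)*(-359460) = -610767*(-359460) = 219546305820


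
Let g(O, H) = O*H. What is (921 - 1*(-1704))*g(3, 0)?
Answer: 0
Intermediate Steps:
g(O, H) = H*O
(921 - 1*(-1704))*g(3, 0) = (921 - 1*(-1704))*(0*3) = (921 + 1704)*0 = 2625*0 = 0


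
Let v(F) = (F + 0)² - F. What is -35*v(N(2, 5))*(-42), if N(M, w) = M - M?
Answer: 0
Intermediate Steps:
N(M, w) = 0
v(F) = F² - F
-35*v(N(2, 5))*(-42) = -0*(-1 + 0)*(-42) = -0*(-1)*(-42) = -35*0*(-42) = 0*(-42) = 0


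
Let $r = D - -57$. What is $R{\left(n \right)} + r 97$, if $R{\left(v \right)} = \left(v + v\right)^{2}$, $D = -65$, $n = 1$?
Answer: $-772$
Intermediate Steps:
$R{\left(v \right)} = 4 v^{2}$ ($R{\left(v \right)} = \left(2 v\right)^{2} = 4 v^{2}$)
$r = -8$ ($r = -65 - -57 = -65 + 57 = -8$)
$R{\left(n \right)} + r 97 = 4 \cdot 1^{2} - 776 = 4 \cdot 1 - 776 = 4 - 776 = -772$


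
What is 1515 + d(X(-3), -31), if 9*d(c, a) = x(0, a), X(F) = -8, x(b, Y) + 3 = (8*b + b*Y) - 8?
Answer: 13624/9 ≈ 1513.8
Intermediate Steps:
x(b, Y) = -11 + 8*b + Y*b (x(b, Y) = -3 + ((8*b + b*Y) - 8) = -3 + ((8*b + Y*b) - 8) = -3 + (-8 + 8*b + Y*b) = -11 + 8*b + Y*b)
d(c, a) = -11/9 (d(c, a) = (-11 + 8*0 + a*0)/9 = (-11 + 0 + 0)/9 = (1/9)*(-11) = -11/9)
1515 + d(X(-3), -31) = 1515 - 11/9 = 13624/9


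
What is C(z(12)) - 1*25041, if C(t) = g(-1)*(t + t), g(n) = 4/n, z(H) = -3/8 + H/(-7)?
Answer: -175170/7 ≈ -25024.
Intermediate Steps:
z(H) = -3/8 - H/7 (z(H) = -3*⅛ + H*(-⅐) = -3/8 - H/7)
C(t) = -8*t (C(t) = (4/(-1))*(t + t) = (4*(-1))*(2*t) = -8*t)
C(z(12)) - 1*25041 = -8*(-3/8 - ⅐*12) - 1*25041 = -8*(-3/8 - 12/7) - 25041 = -8*(-117/56) - 25041 = 117/7 - 25041 = -175170/7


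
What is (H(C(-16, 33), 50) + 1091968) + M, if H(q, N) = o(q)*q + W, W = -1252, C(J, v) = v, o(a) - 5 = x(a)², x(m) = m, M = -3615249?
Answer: -2488431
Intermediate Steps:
o(a) = 5 + a²
H(q, N) = -1252 + q*(5 + q²) (H(q, N) = (5 + q²)*q - 1252 = q*(5 + q²) - 1252 = -1252 + q*(5 + q²))
(H(C(-16, 33), 50) + 1091968) + M = ((-1252 + 33*(5 + 33²)) + 1091968) - 3615249 = ((-1252 + 33*(5 + 1089)) + 1091968) - 3615249 = ((-1252 + 33*1094) + 1091968) - 3615249 = ((-1252 + 36102) + 1091968) - 3615249 = (34850 + 1091968) - 3615249 = 1126818 - 3615249 = -2488431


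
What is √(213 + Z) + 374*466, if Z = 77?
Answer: 174284 + √290 ≈ 1.7430e+5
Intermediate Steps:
√(213 + Z) + 374*466 = √(213 + 77) + 374*466 = √290 + 174284 = 174284 + √290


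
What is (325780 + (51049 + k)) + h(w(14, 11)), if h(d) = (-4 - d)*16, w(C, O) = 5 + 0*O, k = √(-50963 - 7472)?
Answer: 376685 + I*√58435 ≈ 3.7669e+5 + 241.73*I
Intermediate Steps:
k = I*√58435 (k = √(-58435) = I*√58435 ≈ 241.73*I)
w(C, O) = 5 (w(C, O) = 5 + 0 = 5)
h(d) = -64 - 16*d
(325780 + (51049 + k)) + h(w(14, 11)) = (325780 + (51049 + I*√58435)) + (-64 - 16*5) = (376829 + I*√58435) + (-64 - 80) = (376829 + I*√58435) - 144 = 376685 + I*√58435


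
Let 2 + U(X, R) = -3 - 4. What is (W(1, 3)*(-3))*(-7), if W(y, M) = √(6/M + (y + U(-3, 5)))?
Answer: 21*I*√6 ≈ 51.439*I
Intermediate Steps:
U(X, R) = -9 (U(X, R) = -2 + (-3 - 4) = -2 - 7 = -9)
W(y, M) = √(-9 + y + 6/M) (W(y, M) = √(6/M + (y - 9)) = √(6/M + (-9 + y)) = √(-9 + y + 6/M))
(W(1, 3)*(-3))*(-7) = (√(-9 + 1 + 6/3)*(-3))*(-7) = (√(-9 + 1 + 6*(⅓))*(-3))*(-7) = (√(-9 + 1 + 2)*(-3))*(-7) = (√(-6)*(-3))*(-7) = ((I*√6)*(-3))*(-7) = -3*I*√6*(-7) = 21*I*√6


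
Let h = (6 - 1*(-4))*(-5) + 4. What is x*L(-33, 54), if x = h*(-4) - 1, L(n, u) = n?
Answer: -6039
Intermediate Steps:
h = -46 (h = (6 + 4)*(-5) + 4 = 10*(-5) + 4 = -50 + 4 = -46)
x = 183 (x = -46*(-4) - 1 = 184 - 1 = 183)
x*L(-33, 54) = 183*(-33) = -6039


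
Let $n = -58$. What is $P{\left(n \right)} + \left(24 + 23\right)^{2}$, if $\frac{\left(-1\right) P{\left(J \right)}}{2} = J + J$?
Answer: $2441$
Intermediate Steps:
$P{\left(J \right)} = - 4 J$ ($P{\left(J \right)} = - 2 \left(J + J\right) = - 2 \cdot 2 J = - 4 J$)
$P{\left(n \right)} + \left(24 + 23\right)^{2} = \left(-4\right) \left(-58\right) + \left(24 + 23\right)^{2} = 232 + 47^{2} = 232 + 2209 = 2441$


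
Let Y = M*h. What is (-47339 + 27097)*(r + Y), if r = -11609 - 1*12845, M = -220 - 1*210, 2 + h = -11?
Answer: 381845088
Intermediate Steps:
h = -13 (h = -2 - 11 = -13)
M = -430 (M = -220 - 210 = -430)
Y = 5590 (Y = -430*(-13) = 5590)
r = -24454 (r = -11609 - 12845 = -24454)
(-47339 + 27097)*(r + Y) = (-47339 + 27097)*(-24454 + 5590) = -20242*(-18864) = 381845088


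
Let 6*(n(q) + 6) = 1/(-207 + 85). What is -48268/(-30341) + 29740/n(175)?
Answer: -660301819556/133288013 ≈ -4953.9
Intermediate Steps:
n(q) = -4393/732 (n(q) = -6 + 1/(6*(-207 + 85)) = -6 + (⅙)/(-122) = -6 + (⅙)*(-1/122) = -6 - 1/732 = -4393/732)
-48268/(-30341) + 29740/n(175) = -48268/(-30341) + 29740/(-4393/732) = -48268*(-1/30341) + 29740*(-732/4393) = 48268/30341 - 21769680/4393 = -660301819556/133288013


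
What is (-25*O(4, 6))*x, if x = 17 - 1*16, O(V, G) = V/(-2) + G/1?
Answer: -100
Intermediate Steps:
O(V, G) = G - V/2 (O(V, G) = V*(-½) + G*1 = -V/2 + G = G - V/2)
x = 1 (x = 17 - 16 = 1)
(-25*O(4, 6))*x = -25*(6 - ½*4)*1 = -25*(6 - 2)*1 = -25*4*1 = -100*1 = -100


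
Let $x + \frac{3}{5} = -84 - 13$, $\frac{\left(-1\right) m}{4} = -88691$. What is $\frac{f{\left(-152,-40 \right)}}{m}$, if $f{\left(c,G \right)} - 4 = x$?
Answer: $- \frac{117}{443455} \approx -0.00026384$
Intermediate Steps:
$m = 354764$ ($m = \left(-4\right) \left(-88691\right) = 354764$)
$x = - \frac{488}{5}$ ($x = - \frac{3}{5} - 97 = - \frac{488}{5} \approx -97.6$)
$f{\left(c,G \right)} = - \frac{468}{5}$ ($f{\left(c,G \right)} = 4 - \frac{488}{5} = - \frac{468}{5}$)
$\frac{f{\left(-152,-40 \right)}}{m} = - \frac{468}{5 \cdot 354764} = \left(- \frac{468}{5}\right) \frac{1}{354764} = - \frac{117}{443455}$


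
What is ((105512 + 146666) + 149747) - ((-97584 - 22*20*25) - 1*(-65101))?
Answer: 445408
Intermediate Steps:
((105512 + 146666) + 149747) - ((-97584 - 22*20*25) - 1*(-65101)) = (252178 + 149747) - ((-97584 - 440*25) + 65101) = 401925 - ((-97584 - 1*11000) + 65101) = 401925 - ((-97584 - 11000) + 65101) = 401925 - (-108584 + 65101) = 401925 - 1*(-43483) = 401925 + 43483 = 445408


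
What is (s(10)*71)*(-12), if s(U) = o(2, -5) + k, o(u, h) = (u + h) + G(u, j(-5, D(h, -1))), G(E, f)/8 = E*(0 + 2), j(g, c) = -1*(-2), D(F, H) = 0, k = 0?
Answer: -24708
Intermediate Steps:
j(g, c) = 2
G(E, f) = 16*E (G(E, f) = 8*(E*(0 + 2)) = 8*(E*2) = 8*(2*E) = 16*E)
o(u, h) = h + 17*u (o(u, h) = (u + h) + 16*u = (h + u) + 16*u = h + 17*u)
s(U) = 29 (s(U) = (-5 + 17*2) + 0 = (-5 + 34) + 0 = 29 + 0 = 29)
(s(10)*71)*(-12) = (29*71)*(-12) = 2059*(-12) = -24708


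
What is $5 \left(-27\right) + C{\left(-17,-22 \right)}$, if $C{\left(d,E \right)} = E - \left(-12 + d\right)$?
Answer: $-128$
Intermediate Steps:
$C{\left(d,E \right)} = 12 + E - d$
$5 \left(-27\right) + C{\left(-17,-22 \right)} = 5 \left(-27\right) - -7 = -135 + \left(12 - 22 + 17\right) = -135 + 7 = -128$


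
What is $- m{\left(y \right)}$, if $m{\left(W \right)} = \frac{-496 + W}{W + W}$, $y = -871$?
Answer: $- \frac{1367}{1742} \approx -0.78473$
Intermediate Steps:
$m{\left(W \right)} = \frac{-496 + W}{2 W}$
$- m{\left(y \right)} = - \frac{-496 - 871}{2 \left(-871\right)} = - \frac{\left(-1\right) \left(-1367\right)}{2 \cdot 871} = \left(-1\right) \frac{1367}{1742} = - \frac{1367}{1742}$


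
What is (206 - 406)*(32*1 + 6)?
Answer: -7600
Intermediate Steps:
(206 - 406)*(32*1 + 6) = -200*(32 + 6) = -200*38 = -7600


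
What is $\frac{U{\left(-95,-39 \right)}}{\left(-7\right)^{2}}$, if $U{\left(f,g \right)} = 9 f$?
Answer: $- \frac{855}{49} \approx -17.449$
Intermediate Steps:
$\frac{U{\left(-95,-39 \right)}}{\left(-7\right)^{2}} = \frac{9 \left(-95\right)}{\left(-7\right)^{2}} = - \frac{855}{49}$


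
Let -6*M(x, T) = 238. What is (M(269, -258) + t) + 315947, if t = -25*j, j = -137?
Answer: 957997/3 ≈ 3.1933e+5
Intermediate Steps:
M(x, T) = -119/3 (M(x, T) = -⅙*238 = -119/3)
t = 3425 (t = -25*(-137) = 3425)
(M(269, -258) + t) + 315947 = (-119/3 + 3425) + 315947 = 10156/3 + 315947 = 957997/3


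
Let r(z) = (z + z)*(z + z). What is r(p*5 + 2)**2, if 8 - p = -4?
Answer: 236421376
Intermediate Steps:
p = 12 (p = 8 - 1*(-4) = 8 + 4 = 12)
r(z) = 4*z**2 (r(z) = (2*z)*(2*z) = 4*z**2)
r(p*5 + 2)**2 = (4*(12*5 + 2)**2)**2 = (4*(60 + 2)**2)**2 = (4*62**2)**2 = (4*3844)**2 = 15376**2 = 236421376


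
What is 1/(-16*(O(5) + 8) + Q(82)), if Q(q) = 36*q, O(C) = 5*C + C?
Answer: 1/2344 ≈ 0.00042662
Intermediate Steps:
O(C) = 6*C
1/(-16*(O(5) + 8) + Q(82)) = 1/(-16*(6*5 + 8) + 36*82) = 1/(-16*(30 + 8) + 2952) = 1/(-16*38 + 2952) = 1/(-608 + 2952) = 1/2344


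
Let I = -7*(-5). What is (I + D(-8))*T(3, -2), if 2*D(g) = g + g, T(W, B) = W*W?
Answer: 243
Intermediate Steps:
T(W, B) = W²
I = 35
D(g) = g (D(g) = (g + g)/2 = (2*g)/2 = g)
(I + D(-8))*T(3, -2) = (35 - 8)*3² = 27*9 = 243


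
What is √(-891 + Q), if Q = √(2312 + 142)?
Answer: √(-891 + √2454) ≈ 29.008*I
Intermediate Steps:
Q = √2454 ≈ 49.538
√(-891 + Q) = √(-891 + √2454)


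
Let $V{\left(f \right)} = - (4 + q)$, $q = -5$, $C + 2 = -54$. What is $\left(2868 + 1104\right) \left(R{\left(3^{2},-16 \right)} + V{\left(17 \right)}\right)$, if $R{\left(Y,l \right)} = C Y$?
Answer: $-1997916$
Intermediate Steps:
$C = -56$ ($C = -2 - 54 = -56$)
$V{\left(f \right)} = 1$ ($V{\left(f \right)} = - (4 - 5) = \left(-1\right) \left(-1\right) = 1$)
$R{\left(Y,l \right)} = - 56 Y$
$\left(2868 + 1104\right) \left(R{\left(3^{2},-16 \right)} + V{\left(17 \right)}\right) = \left(2868 + 1104\right) \left(- 56 \cdot 3^{2} + 1\right) = 3972 \left(\left(-56\right) 9 + 1\right) = 3972 \left(-504 + 1\right) = 3972 \left(-503\right) = -1997916$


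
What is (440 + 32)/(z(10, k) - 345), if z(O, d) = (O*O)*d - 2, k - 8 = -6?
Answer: -472/147 ≈ -3.2109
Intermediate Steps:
k = 2 (k = 8 - 6 = 2)
z(O, d) = -2 + d*O**2 (z(O, d) = O**2*d - 2 = d*O**2 - 2 = -2 + d*O**2)
(440 + 32)/(z(10, k) - 345) = (440 + 32)/((-2 + 2*10**2) - 345) = 472/((-2 + 2*100) - 345) = 472/((-2 + 200) - 345) = 472/(198 - 345) = 472/(-147) = 472*(-1/147) = -472/147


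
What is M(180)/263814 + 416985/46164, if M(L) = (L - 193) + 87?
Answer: 18334982821/2029784916 ≈ 9.0330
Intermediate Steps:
M(L) = -106 + L (M(L) = (-193 + L) + 87 = -106 + L)
M(180)/263814 + 416985/46164 = (-106 + 180)/263814 + 416985/46164 = 74*(1/263814) + 416985*(1/46164) = 37/131907 + 138995/15388 = 18334982821/2029784916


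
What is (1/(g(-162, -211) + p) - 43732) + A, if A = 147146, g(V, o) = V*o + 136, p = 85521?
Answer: 12393030347/119839 ≈ 1.0341e+5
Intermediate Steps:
g(V, o) = 136 + V*o
(1/(g(-162, -211) + p) - 43732) + A = (1/((136 - 162*(-211)) + 85521) - 43732) + 147146 = (1/((136 + 34182) + 85521) - 43732) + 147146 = (1/(34318 + 85521) - 43732) + 147146 = (1/119839 - 43732) + 147146 = -5240799147/119839 + 147146 = 12393030347/119839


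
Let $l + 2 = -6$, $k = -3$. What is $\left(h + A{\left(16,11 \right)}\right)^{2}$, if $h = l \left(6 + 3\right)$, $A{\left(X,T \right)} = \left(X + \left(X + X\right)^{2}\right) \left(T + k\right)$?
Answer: $68029504$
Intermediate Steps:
$A{\left(X,T \right)} = \left(-3 + T\right) \left(X + 4 X^{2}\right)$ ($A{\left(X,T \right)} = \left(X + \left(X + X\right)^{2}\right) \left(T - 3\right) = \left(X + \left(2 X\right)^{2}\right) \left(-3 + T\right) = \left(X + 4 X^{2}\right) \left(-3 + T\right) = \left(-3 + T\right) \left(X + 4 X^{2}\right)$)
$l = -8$ ($l = -2 - 6 = -8$)
$h = -72$ ($h = - 8 \left(6 + 3\right) = \left(-8\right) 9 = -72$)
$\left(h + A{\left(16,11 \right)}\right)^{2} = \left(-72 + 16 \left(-3 + 11 - 192 + 4 \cdot 11 \cdot 16\right)\right)^{2} = \left(-72 + 16 \left(-3 + 11 - 192 + 704\right)\right)^{2} = \left(-72 + 16 \cdot 520\right)^{2} = \left(-72 + 8320\right)^{2} = 8248^{2} = 68029504$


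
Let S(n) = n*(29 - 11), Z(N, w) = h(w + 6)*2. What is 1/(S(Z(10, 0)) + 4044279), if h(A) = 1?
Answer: 1/4044315 ≈ 2.4726e-7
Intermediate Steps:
Z(N, w) = 2 (Z(N, w) = 1*2 = 2)
S(n) = 18*n (S(n) = n*18 = 18*n)
1/(S(Z(10, 0)) + 4044279) = 1/(18*2 + 4044279) = 1/(36 + 4044279) = 1/4044315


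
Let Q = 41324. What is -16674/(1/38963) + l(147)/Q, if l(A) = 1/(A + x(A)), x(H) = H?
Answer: -7892995749517871/12149256 ≈ -6.4967e+8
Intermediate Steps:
l(A) = 1/(2*A) (l(A) = 1/(A + A) = 1/(2*A))
-16674/(1/38963) + l(147)/Q = -16674/(1/38963) + ((½)/147)/41324 = -16674/1/38963 + ((½)*(1/147))*(1/41324) = -16674*38963 + (1/294)*(1/41324) = -649669062 + 1/12149256 = -7892995749517871/12149256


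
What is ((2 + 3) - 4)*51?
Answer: 51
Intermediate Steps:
((2 + 3) - 4)*51 = (5 - 4)*51 = 1*51 = 51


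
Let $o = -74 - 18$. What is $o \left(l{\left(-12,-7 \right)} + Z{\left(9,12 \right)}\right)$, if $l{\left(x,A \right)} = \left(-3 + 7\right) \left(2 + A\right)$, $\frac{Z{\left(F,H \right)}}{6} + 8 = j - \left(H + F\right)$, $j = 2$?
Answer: $16744$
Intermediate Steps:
$o = -92$
$Z{\left(F,H \right)} = -36 - 6 F - 6 H$ ($Z{\left(F,H \right)} = -48 + 6 \left(2 - \left(H + F\right)\right) = -48 + 6 \left(2 - \left(F + H\right)\right) = -48 + 6 \left(2 - F - H\right) = -48 - \left(-12 + 6 F + 6 H\right) = -36 - 6 F - 6 H$)
$l{\left(x,A \right)} = 8 + 4 A$ ($l{\left(x,A \right)} = 4 \left(2 + A\right) = 8 + 4 A$)
$o \left(l{\left(-12,-7 \right)} + Z{\left(9,12 \right)}\right) = - 92 \left(\left(8 + 4 \left(-7\right)\right) - 162\right) = - 92 \left(\left(8 - 28\right) - 162\right) = - 92 \left(-20 - 162\right) = \left(-92\right) \left(-182\right) = 16744$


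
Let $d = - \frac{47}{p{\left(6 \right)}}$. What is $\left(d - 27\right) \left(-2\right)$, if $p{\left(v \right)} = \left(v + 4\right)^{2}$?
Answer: $\frac{2747}{50} \approx 54.94$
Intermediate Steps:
$p{\left(v \right)} = \left(4 + v\right)^{2}$
$d = - \frac{47}{100}$ ($d = - \frac{47}{\left(4 + 6\right)^{2}} = - \frac{47}{10^{2}} = - \frac{47}{100} \approx -0.47$)
$\left(d - 27\right) \left(-2\right) = \left(- \frac{47}{100} - 27\right) \left(-2\right) = \left(- \frac{2747}{100}\right) \left(-2\right) = \frac{2747}{50}$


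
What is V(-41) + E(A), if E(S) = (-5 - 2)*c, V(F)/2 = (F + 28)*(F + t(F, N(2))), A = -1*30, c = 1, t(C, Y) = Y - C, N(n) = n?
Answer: -59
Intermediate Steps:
A = -30
V(F) = 112 + 4*F (V(F) = 2*((F + 28)*(F + (2 - F))) = 2*((28 + F)*2) = 2*(56 + 2*F) = 112 + 4*F)
E(S) = -7 (E(S) = (-5 - 2)*1 = -7*1 = -7)
V(-41) + E(A) = (112 + 4*(-41)) - 7 = (112 - 164) - 7 = -52 - 7 = -59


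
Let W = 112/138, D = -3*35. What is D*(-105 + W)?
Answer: 251615/23 ≈ 10940.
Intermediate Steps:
D = -105
W = 56/69 (W = 112*(1/138) = 56/69 ≈ 0.81159)
D*(-105 + W) = -105*(-105 + 56/69) = -105*(-7189/69) = 251615/23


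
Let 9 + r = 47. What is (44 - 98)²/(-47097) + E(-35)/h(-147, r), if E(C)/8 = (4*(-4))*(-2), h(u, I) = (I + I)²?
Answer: -33236/1889113 ≈ -0.017593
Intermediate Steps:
r = 38 (r = -9 + 47 = 38)
h(u, I) = 4*I² (h(u, I) = (2*I)² = 4*I²)
E(C) = 256 (E(C) = 8*((4*(-4))*(-2)) = 8*(-16*(-2)) = 8*32 = 256)
(44 - 98)²/(-47097) + E(-35)/h(-147, r) = (44 - 98)²/(-47097) + 256/((4*38²)) = (-54)²*(-1/47097) + 256/((4*1444)) = 2916*(-1/47097) + 256/5776 = -324/5233 + 256*(1/5776) = -324/5233 + 16/361 = -33236/1889113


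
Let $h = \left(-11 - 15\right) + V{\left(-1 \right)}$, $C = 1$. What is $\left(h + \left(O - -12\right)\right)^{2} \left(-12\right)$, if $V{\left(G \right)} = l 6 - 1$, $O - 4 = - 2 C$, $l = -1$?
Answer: $-4332$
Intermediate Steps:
$O = 2$ ($O = 4 - 2 = 2$)
$V{\left(G \right)} = -7$ ($V{\left(G \right)} = \left(-1\right) 6 - 1 = -6 - 1 = -7$)
$h = -33$ ($h = \left(-11 - 15\right) - 7 = -26 - 7 = -33$)
$\left(h + \left(O - -12\right)\right)^{2} \left(-12\right) = \left(-33 + \left(2 - -12\right)\right)^{2} \left(-12\right) = \left(-33 + \left(2 + 12\right)\right)^{2} \left(-12\right) = \left(-33 + 14\right)^{2} \left(-12\right) = \left(-19\right)^{2} \left(-12\right) = 361 \left(-12\right) = -4332$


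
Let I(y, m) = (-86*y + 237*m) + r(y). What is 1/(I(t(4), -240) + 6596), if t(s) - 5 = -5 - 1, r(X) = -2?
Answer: -1/50200 ≈ -1.9920e-5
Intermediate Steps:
t(s) = -1 (t(s) = 5 + (-5 - 1) = 5 - 6 = -1)
I(y, m) = -2 - 86*y + 237*m (I(y, m) = (-86*y + 237*m) - 2 = -2 - 86*y + 237*m)
1/(I(t(4), -240) + 6596) = 1/((-2 - 86*(-1) + 237*(-240)) + 6596) = 1/((-2 + 86 - 56880) + 6596) = 1/(-56796 + 6596) = 1/(-50200) = -1/50200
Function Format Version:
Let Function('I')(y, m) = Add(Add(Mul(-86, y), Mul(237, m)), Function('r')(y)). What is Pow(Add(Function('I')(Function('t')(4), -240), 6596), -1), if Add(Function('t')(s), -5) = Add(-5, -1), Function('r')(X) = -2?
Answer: Rational(-1, 50200) ≈ -1.9920e-5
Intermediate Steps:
Function('t')(s) = -1 (Function('t')(s) = Add(5, Add(-5, -1)) = Add(5, -6) = -1)
Function('I')(y, m) = Add(-2, Mul(-86, y), Mul(237, m)) (Function('I')(y, m) = Add(Add(Mul(-86, y), Mul(237, m)), -2) = Add(-2, Mul(-86, y), Mul(237, m)))
Pow(Add(Function('I')(Function('t')(4), -240), 6596), -1) = Pow(Add(Add(-2, Mul(-86, -1), Mul(237, -240)), 6596), -1) = Pow(Add(Add(-2, 86, -56880), 6596), -1) = Pow(Add(-56796, 6596), -1) = Pow(-50200, -1) = Rational(-1, 50200)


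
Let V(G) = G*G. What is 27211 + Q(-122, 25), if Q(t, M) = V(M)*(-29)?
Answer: 9086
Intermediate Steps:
V(G) = G**2
Q(t, M) = -29*M**2 (Q(t, M) = M**2*(-29) = -29*M**2)
27211 + Q(-122, 25) = 27211 - 29*25**2 = 27211 - 29*625 = 27211 - 18125 = 9086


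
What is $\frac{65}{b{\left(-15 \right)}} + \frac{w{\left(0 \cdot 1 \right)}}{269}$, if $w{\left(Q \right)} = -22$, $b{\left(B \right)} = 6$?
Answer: $\frac{17353}{1614} \approx 10.752$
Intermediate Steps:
$\frac{65}{b{\left(-15 \right)}} + \frac{w{\left(0 \cdot 1 \right)}}{269} = \frac{65}{6} - \frac{22}{269} = \frac{17353}{1614}$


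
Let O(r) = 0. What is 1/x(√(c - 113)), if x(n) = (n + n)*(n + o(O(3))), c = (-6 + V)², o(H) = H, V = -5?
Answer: 1/16 ≈ 0.062500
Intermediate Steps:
c = 121 (c = (-6 - 5)² = (-11)² = 121)
x(n) = 2*n² (x(n) = (n + n)*(n + 0) = (2*n)*n = 2*n²)
1/x(√(c - 113)) = 1/(2*(√(121 - 113))²) = 1/(2*(√8)²) = 1/(2*(2*√2)²) = 1/(2*8) = 1/16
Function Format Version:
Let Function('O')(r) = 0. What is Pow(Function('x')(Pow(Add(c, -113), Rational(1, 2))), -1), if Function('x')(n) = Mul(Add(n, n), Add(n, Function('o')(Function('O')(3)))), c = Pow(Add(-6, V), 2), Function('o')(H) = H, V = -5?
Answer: Rational(1, 16) ≈ 0.062500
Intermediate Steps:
c = 121 (c = Pow(Add(-6, -5), 2) = Pow(-11, 2) = 121)
Function('x')(n) = Mul(2, Pow(n, 2)) (Function('x')(n) = Mul(Add(n, n), Add(n, 0)) = Mul(Mul(2, n), n) = Mul(2, Pow(n, 2)))
Pow(Function('x')(Pow(Add(c, -113), Rational(1, 2))), -1) = Pow(Mul(2, Pow(Pow(Add(121, -113), Rational(1, 2)), 2)), -1) = Pow(Mul(2, Pow(Pow(8, Rational(1, 2)), 2)), -1) = Pow(Mul(2, Pow(Mul(2, Pow(2, Rational(1, 2))), 2)), -1) = Pow(Mul(2, 8), -1) = Pow(16, -1) = Rational(1, 16)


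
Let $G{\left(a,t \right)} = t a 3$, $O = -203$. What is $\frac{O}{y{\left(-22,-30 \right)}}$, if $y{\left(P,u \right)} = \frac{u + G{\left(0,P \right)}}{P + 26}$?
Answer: $\frac{406}{15} \approx 27.067$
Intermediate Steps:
$G{\left(a,t \right)} = 3 a t$ ($G{\left(a,t \right)} = a t 3 = 3 a t$)
$y{\left(P,u \right)} = \frac{u}{26 + P}$ ($y{\left(P,u \right)} = \frac{u + 3 \cdot 0 P}{P + 26} = \frac{u + 0}{26 + P} = \frac{u}{26 + P}$)
$\frac{O}{y{\left(-22,-30 \right)}} = - \frac{203}{\left(-30\right) \frac{1}{26 - 22}} = - \frac{203}{\left(-30\right) \frac{1}{4}} = - \frac{203}{- \frac{15}{2}} = \left(-203\right) \left(- \frac{2}{15}\right) = \frac{406}{15}$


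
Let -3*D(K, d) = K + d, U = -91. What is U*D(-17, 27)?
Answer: 910/3 ≈ 303.33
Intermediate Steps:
D(K, d) = -K/3 - d/3 (D(K, d) = -(K + d)/3 = -K/3 - d/3)
U*D(-17, 27) = -91*(-⅓*(-17) - ⅓*27) = -91*(17/3 - 9) = -91*(-10/3) = 910/3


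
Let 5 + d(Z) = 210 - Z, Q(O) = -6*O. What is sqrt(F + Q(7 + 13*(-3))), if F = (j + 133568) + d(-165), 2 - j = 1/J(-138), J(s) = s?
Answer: 11*sqrt(21110826)/138 ≈ 366.24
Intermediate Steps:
d(Z) = 205 - Z (d(Z) = -5 + (210 - Z) = 205 - Z)
j = 277/138 (j = 2 - 1/(-138) = 2 - 1*(-1/138) = 2 + 1/138 = 277/138 ≈ 2.0072)
F = 18483721/138 (F = (277/138 + 133568) + (205 - 1*(-165)) = 18432661/138 + (205 + 165) = 18432661/138 + 370 = 18483721/138 ≈ 1.3394e+5)
sqrt(F + Q(7 + 13*(-3))) = sqrt(18483721/138 - 6*(7 + 13*(-3))) = sqrt(18483721/138 - 6*(7 - 39)) = sqrt(18483721/138 - 6*(-32)) = sqrt(18483721/138 + 192) = sqrt(18510217/138) = 11*sqrt(21110826)/138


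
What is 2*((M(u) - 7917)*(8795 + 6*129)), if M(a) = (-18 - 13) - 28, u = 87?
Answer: -152644688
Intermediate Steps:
M(a) = -59 (M(a) = -31 - 28 = -59)
2*((M(u) - 7917)*(8795 + 6*129)) = 2*((-59 - 7917)*(8795 + 6*129)) = 2*(-7976*(8795 + 774)) = 2*(-7976*9569) = 2*(-76322344) = -152644688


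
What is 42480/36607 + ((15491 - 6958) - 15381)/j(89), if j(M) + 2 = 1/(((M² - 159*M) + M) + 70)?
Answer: 1522422866896/444518801 ≈ 3424.9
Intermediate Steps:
j(M) = -2 + 1/(70 + M² - 158*M) (j(M) = -2 + 1/(((M² - 159*M) + M) + 70) = -2 + 1/((M² - 158*M) + 70) = -2 + 1/(70 + M² - 158*M))
42480/36607 + ((15491 - 6958) - 15381)/j(89) = 42480/36607 + ((15491 - 6958) - 15381)/(((-139 - 2*89² + 316*89)/(70 + 89² - 158*89))) = 42480*(1/36607) + (8533 - 15381)/(((-139 - 2*7921 + 28124)/(70 + 7921 - 14062))) = 42480/36607 - 6848*(-6071/(-139 - 15842 + 28124)) = 42480/36607 - 6848/((-1/6071*12143)) = 42480/36607 - 6848/(-12143/6071) = 42480/36607 - 6848*(-6071/12143) = 42480/36607 + 41574208/12143 = 1522422866896/444518801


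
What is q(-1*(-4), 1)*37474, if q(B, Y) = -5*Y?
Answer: -187370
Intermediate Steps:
q(-1*(-4), 1)*37474 = -5*1*37474 = -5*37474 = -187370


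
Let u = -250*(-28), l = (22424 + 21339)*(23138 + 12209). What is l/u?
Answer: 1546890761/7000 ≈ 2.2098e+5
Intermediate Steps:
l = 1546890761 (l = 43763*35347 = 1546890761)
u = 7000
l/u = 1546890761/7000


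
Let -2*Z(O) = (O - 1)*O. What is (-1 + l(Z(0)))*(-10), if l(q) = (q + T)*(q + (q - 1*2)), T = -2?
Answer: -30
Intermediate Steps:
Z(O) = -O*(-1 + O)/2 (Z(O) = -(O - 1)*O/2 = -(-1 + O)*O/2 = -O*(-1 + O)/2)
l(q) = (-2 + q)*(-2 + 2*q) (l(q) = (q - 2)*(q + (q - 1*2)) = (-2 + q)*(q + (q - 2)) = (-2 + q)*(q + (-2 + q)) = (-2 + q)*(-2 + 2*q))
(-1 + l(Z(0)))*(-10) = (-1 + (4 - 3*0*(1 - 1*0) + 2*((½)*0*(1 - 1*0))²))*(-10) = (-1 + (4 - 3*0*(1 + 0) + 2*((½)*0*(1 + 0))²))*(-10) = (-1 + (4 - 3*0 + 2*((½)*0*1)²))*(-10) = (-1 + (4 - 6*0 + 2*0²))*(-10) = (-1 + (4 + 0 + 2*0))*(-10) = (-1 + (4 + 0 + 0))*(-10) = (-1 + 4)*(-10) = 3*(-10) = -30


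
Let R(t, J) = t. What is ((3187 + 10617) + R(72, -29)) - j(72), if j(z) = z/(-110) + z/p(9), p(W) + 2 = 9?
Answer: 5338552/385 ≈ 13866.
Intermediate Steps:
p(W) = 7 (p(W) = -2 + 9 = 7)
j(z) = 103*z/770 (j(z) = z/(-110) + z/7 = z*(-1/110) + z*(⅐) = -z/110 + z/7 = 103*z/770)
((3187 + 10617) + R(72, -29)) - j(72) = ((3187 + 10617) + 72) - 103*72/770 = (13804 + 72) - 1*3708/385 = 13876 - 3708/385 = 5338552/385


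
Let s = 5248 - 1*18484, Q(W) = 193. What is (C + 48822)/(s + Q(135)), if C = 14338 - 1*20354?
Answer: -42806/13043 ≈ -3.2819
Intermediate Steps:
s = -13236 (s = 5248 - 18484 = -13236)
C = -6016 (C = 14338 - 20354 = -6016)
(C + 48822)/(s + Q(135)) = (-6016 + 48822)/(-13236 + 193) = 42806/(-13043) = 42806*(-1/13043) = -42806/13043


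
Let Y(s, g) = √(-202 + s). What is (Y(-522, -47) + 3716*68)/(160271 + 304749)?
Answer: 63172/116255 + I*√181/232510 ≈ 0.54339 + 5.7863e-5*I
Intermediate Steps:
(Y(-522, -47) + 3716*68)/(160271 + 304749) = (√(-202 - 522) + 3716*68)/(160271 + 304749) = (√(-724) + 252688)/465020 = (2*I*√181 + 252688)*(1/465020) = (252688 + 2*I*√181)*(1/465020) = 63172/116255 + I*√181/232510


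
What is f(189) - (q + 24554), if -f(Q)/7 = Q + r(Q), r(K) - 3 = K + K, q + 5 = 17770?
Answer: -46309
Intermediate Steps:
q = 17765 (q = -5 + 17770 = 17765)
r(K) = 3 + 2*K (r(K) = 3 + (K + K) = 3 + 2*K)
f(Q) = -21 - 21*Q (f(Q) = -7*(Q + (3 + 2*Q)) = -7*(3 + 3*Q) = -21 - 21*Q)
f(189) - (q + 24554) = (-21 - 21*189) - (17765 + 24554) = (-21 - 3969) - 1*42319 = -3990 - 42319 = -46309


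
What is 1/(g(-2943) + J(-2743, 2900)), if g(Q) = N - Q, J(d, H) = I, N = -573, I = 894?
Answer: 1/3264 ≈ 0.00030637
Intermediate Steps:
J(d, H) = 894
g(Q) = -573 - Q
1/(g(-2943) + J(-2743, 2900)) = 1/((-573 - 1*(-2943)) + 894) = 1/((-573 + 2943) + 894) = 1/(2370 + 894) = 1/3264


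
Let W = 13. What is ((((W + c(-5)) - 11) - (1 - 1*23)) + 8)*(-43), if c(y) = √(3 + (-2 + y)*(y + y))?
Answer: -1376 - 43*√73 ≈ -1743.4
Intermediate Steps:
c(y) = √(3 + 2*y*(-2 + y)) (c(y) = √(3 + (-2 + y)*(2*y)) = √(3 + 2*y*(-2 + y)))
((((W + c(-5)) - 11) - (1 - 1*23)) + 8)*(-43) = ((((13 + √(3 - 4*(-5) + 2*(-5)²)) - 11) - (1 - 1*23)) + 8)*(-43) = ((((13 + √(3 + 20 + 2*25)) - 11) - (1 - 23)) + 8)*(-43) = ((((13 + √(3 + 20 + 50)) - 11) - 1*(-22)) + 8)*(-43) = ((((13 + √73) - 11) + 22) + 8)*(-43) = (((2 + √73) + 22) + 8)*(-43) = ((24 + √73) + 8)*(-43) = (32 + √73)*(-43) = -1376 - 43*√73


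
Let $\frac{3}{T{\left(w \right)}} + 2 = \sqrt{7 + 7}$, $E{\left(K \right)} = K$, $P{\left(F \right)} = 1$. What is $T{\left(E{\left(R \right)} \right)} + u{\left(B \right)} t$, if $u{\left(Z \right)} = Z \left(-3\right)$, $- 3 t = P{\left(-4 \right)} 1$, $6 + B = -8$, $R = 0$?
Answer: $- \frac{67}{5} + \frac{3 \sqrt{14}}{10} \approx -12.277$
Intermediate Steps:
$B = -14$ ($B = -6 - 8 = -14$)
$t = - \frac{1}{3}$ ($t = - \frac{1 \cdot 1}{3} = \left(- \frac{1}{3}\right) 1 = - \frac{1}{3} \approx -0.33333$)
$u{\left(Z \right)} = - 3 Z$
$T{\left(w \right)} = \frac{3}{-2 + \sqrt{14}}$ ($T{\left(w \right)} = \frac{3}{-2 + \sqrt{7 + 7}} = \frac{3}{-2 + \sqrt{14}}$)
$T{\left(E{\left(R \right)} \right)} + u{\left(B \right)} t = \left(\frac{3}{5} + \frac{3 \sqrt{14}}{10}\right) + \left(-3\right) \left(-14\right) \left(- \frac{1}{3}\right) = \left(\frac{3}{5} + \frac{3 \sqrt{14}}{10}\right) + 42 \left(- \frac{1}{3}\right) = \left(\frac{3}{5} + \frac{3 \sqrt{14}}{10}\right) - 14 = - \frac{67}{5} + \frac{3 \sqrt{14}}{10}$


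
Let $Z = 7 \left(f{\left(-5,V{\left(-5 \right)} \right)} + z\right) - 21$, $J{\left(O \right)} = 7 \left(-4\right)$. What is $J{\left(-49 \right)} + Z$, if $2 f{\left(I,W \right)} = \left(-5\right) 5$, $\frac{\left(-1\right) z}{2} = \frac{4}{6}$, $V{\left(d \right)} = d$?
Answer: $- \frac{875}{6} \approx -145.83$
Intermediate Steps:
$z = - \frac{4}{3}$ ($z = - 2 \cdot \frac{4}{6} = - 2 \cdot 4 \cdot \frac{1}{6} = \left(-2\right) \frac{2}{3} = - \frac{4}{3} \approx -1.3333$)
$f{\left(I,W \right)} = - \frac{25}{2}$ ($f{\left(I,W \right)} = \frac{\left(-5\right) 5}{2} = \frac{1}{2} \left(-25\right) = - \frac{25}{2}$)
$J{\left(O \right)} = -28$
$Z = - \frac{707}{6}$ ($Z = 7 \left(- \frac{25}{2} - \frac{4}{3}\right) - 21 = 7 \left(- \frac{83}{6}\right) - 21 = - \frac{581}{6} - 21 = - \frac{707}{6} \approx -117.83$)
$J{\left(-49 \right)} + Z = -28 - \frac{707}{6} = - \frac{875}{6}$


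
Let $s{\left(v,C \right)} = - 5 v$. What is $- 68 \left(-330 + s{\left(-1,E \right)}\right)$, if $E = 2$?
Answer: $22100$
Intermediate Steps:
$- 68 \left(-330 + s{\left(-1,E \right)}\right) = - 68 \left(-330 - -5\right) = - 68 \left(-330 + 5\right) = \left(-68\right) \left(-325\right) = 22100$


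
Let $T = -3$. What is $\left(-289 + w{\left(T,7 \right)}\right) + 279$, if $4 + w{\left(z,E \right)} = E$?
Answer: $-7$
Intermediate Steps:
$w{\left(z,E \right)} = -4 + E$
$\left(-289 + w{\left(T,7 \right)}\right) + 279 = \left(-289 + \left(-4 + 7\right)\right) + 279 = \left(-289 + 3\right) + 279 = -286 + 279 = -7$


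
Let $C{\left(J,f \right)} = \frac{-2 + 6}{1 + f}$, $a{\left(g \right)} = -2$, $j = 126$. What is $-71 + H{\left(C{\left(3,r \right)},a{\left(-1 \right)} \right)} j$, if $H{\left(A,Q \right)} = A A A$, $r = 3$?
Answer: $55$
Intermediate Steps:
$C{\left(J,f \right)} = \frac{4}{1 + f}$
$H{\left(A,Q \right)} = A^{3}$ ($H{\left(A,Q \right)} = A^{2} A = A^{3}$)
$-71 + H{\left(C{\left(3,r \right)},a{\left(-1 \right)} \right)} j = -71 + \left(\frac{4}{1 + 3}\right)^{3} \cdot 126 = -71 + \left(\frac{4}{4}\right)^{3} \cdot 126 = -71 + \left(4 \cdot \frac{1}{4}\right)^{3} \cdot 126 = -71 + 1^{3} \cdot 126 = -71 + 1 \cdot 126 = -71 + 126 = 55$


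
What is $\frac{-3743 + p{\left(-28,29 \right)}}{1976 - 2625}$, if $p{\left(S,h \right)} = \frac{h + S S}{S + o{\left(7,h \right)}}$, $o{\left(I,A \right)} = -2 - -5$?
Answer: $\frac{94388}{16225} \approx 5.8174$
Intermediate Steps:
$o{\left(I,A \right)} = 3$ ($o{\left(I,A \right)} = -2 + 5 = 3$)
$p{\left(S,h \right)} = \frac{h + S^{2}}{3 + S}$ ($p{\left(S,h \right)} = \frac{h + S S}{S + 3} = \frac{h + S^{2}}{3 + S}$)
$\frac{-3743 + p{\left(-28,29 \right)}}{1976 - 2625} = \frac{-3743 + \frac{29 + \left(-28\right)^{2}}{3 - 28}}{1976 - 2625} = \frac{-3743 + \frac{29 + 784}{-25}}{-649} = \left(-3743 - \frac{813}{25}\right) \left(- \frac{1}{649}\right) = \left(- \frac{94388}{25}\right) \left(- \frac{1}{649}\right) = \frac{94388}{16225}$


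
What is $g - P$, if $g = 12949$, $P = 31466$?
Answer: $-18517$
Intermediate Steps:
$g - P = 12949 - 31466 = -18517$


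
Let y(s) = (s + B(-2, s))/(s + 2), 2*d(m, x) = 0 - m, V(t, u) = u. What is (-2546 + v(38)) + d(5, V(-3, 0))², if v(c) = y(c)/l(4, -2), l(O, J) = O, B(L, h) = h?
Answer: -101571/40 ≈ -2539.3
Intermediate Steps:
d(m, x) = -m/2 (d(m, x) = (0 - m)/2 = (-m)/2 = -m/2)
y(s) = 2*s/(2 + s) (y(s) = (s + s)/(s + 2) = (2*s)/(2 + s) = 2*s/(2 + s))
v(c) = c/(2*(2 + c)) (v(c) = (2*c/(2 + c))/4 = (2*c/(2 + c))*(¼) = c/(2*(2 + c)))
(-2546 + v(38)) + d(5, V(-3, 0))² = (-2546 + (½)*38/(2 + 38)) + (-½*5)² = (-2546 + (½)*38/40) + (-5/2)² = (-2546 + (½)*38*(1/40)) + 25/4 = (-2546 + 19/40) + 25/4 = -101821/40 + 25/4 = -101571/40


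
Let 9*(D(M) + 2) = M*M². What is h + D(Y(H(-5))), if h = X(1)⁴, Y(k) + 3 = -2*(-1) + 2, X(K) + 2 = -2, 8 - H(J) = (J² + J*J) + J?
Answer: 2287/9 ≈ 254.11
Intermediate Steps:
H(J) = 8 - J - 2*J² (H(J) = 8 - ((J² + J*J) + J) = 8 - ((J² + J²) + J) = 8 - (2*J² + J) = 8 - (J + 2*J²) = 8 + (-J - 2*J²) = 8 - J - 2*J²)
X(K) = -4 (X(K) = -2 - 2 = -4)
Y(k) = 1 (Y(k) = -3 + (-2*(-1) + 2) = -3 + (2 + 2) = -3 + 4 = 1)
h = 256 (h = (-4)⁴ = 256)
D(M) = -2 + M³/9 (D(M) = -2 + (M*M²)/9 = -2 + M³/9)
h + D(Y(H(-5))) = 256 + (-2 + (⅑)*1³) = 256 + (-2 + (⅑)*1) = 256 + (-2 + ⅑) = 256 - 17/9 = 2287/9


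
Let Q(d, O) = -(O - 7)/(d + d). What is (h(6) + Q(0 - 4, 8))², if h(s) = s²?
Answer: 83521/64 ≈ 1305.0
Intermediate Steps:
Q(d, O) = -(-7 + O)/(2*d)
(h(6) + Q(0 - 4, 8))² = (6² + (7 - 1*8)/(2*(0 - 4)))² = (36 + (½)*(7 - 8)/(-4))² = (36 + (½)*(-¼)*(-1))² = (36 + ⅛)² = (289/8)² = 83521/64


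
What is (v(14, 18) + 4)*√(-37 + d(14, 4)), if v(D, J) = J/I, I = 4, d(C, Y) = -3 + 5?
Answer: 17*I*√35/2 ≈ 50.287*I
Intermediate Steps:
d(C, Y) = 2
v(D, J) = J/4
(v(14, 18) + 4)*√(-37 + d(14, 4)) = ((¼)*18 + 4)*√(-37 + 2) = (9/2 + 4)*√(-35) = 17*(I*√35)/2 = 17*I*√35/2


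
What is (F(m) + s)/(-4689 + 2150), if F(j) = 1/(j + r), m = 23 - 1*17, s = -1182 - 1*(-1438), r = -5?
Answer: -257/2539 ≈ -0.10122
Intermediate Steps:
s = 256 (s = -1182 + 1438 = 256)
m = 6 (m = 23 - 17 = 6)
F(j) = 1/(-5 + j) (F(j) = 1/(j - 5) = 1/(-5 + j))
(F(m) + s)/(-4689 + 2150) = (1/(-5 + 6) + 256)/(-4689 + 2150) = (1/1 + 256)/(-2539) = (1 + 256)*(-1/2539) = 257*(-1/2539) = -257/2539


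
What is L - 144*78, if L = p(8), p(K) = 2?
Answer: -11230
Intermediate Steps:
L = 2
L - 144*78 = 2 - 144*78 = 2 - 11232 = -11230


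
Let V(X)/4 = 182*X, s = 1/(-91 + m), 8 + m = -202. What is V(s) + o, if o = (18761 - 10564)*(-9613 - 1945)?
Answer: -4073859922/43 ≈ -9.4741e+7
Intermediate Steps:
m = -210 (m = -8 - 202 = -210)
s = -1/301 (s = 1/(-91 - 210) = 1/(-301) = -1/301 ≈ -0.0033223)
V(X) = 728*X (V(X) = 4*(182*X) = 728*X)
o = -94740926 (o = 8197*(-11558) = -94740926)
V(s) + o = 728*(-1/301) - 94740926 = -104/43 - 94740926 = -4073859922/43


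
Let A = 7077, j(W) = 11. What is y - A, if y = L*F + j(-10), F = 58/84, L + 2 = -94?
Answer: -49926/7 ≈ -7132.3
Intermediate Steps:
L = -96 (L = -2 - 94 = -96)
F = 29/42 (F = 58*(1/84) = 29/42 ≈ 0.69048)
y = -387/7 (y = -96*29/42 + 11 = -464/7 + 11 = -387/7 ≈ -55.286)
y - A = -387/7 - 1*7077 = -387/7 - 7077 = -49926/7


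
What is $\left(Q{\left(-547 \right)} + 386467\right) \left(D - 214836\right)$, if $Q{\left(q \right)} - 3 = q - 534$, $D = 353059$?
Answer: $53269623747$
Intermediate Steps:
$Q{\left(q \right)} = -531 + q$ ($Q{\left(q \right)} = 3 + \left(q - 534\right) = 3 + \left(-534 + q\right) = -531 + q$)
$\left(Q{\left(-547 \right)} + 386467\right) \left(D - 214836\right) = \left(\left(-531 - 547\right) + 386467\right) \left(353059 - 214836\right) = \left(-1078 + 386467\right) 138223 = 385389 \cdot 138223 = 53269623747$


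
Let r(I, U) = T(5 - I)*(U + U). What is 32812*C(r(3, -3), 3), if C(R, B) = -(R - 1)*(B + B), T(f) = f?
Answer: 2559336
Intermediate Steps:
r(I, U) = 2*U*(5 - I) (r(I, U) = (5 - I)*(U + U) = (5 - I)*(2*U) = 2*U*(5 - I))
C(R, B) = -2*B*(-1 + R) (C(R, B) = -(-1 + R)*2*B = -2*B*(-1 + R))
32812*C(r(3, -3), 3) = 32812*(2*3*(1 - 2*(-3)*(5 - 1*3))) = 32812*(2*3*(1 - 2*(-3)*(5 - 3))) = 32812*(2*3*(1 - 2*(-3)*2)) = 32812*(2*3*(1 - 1*(-12))) = 32812*(2*3*(1 + 12)) = 32812*(2*3*13) = 32812*78 = 2559336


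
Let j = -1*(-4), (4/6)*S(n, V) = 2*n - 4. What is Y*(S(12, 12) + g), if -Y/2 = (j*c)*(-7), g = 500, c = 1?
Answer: 29680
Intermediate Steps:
S(n, V) = -6 + 3*n (S(n, V) = 3*(2*n - 4)/2 = 3*(-4 + 2*n)/2 = -6 + 3*n)
j = 4
Y = 56 (Y = -2*4*1*(-7) = -8*(-7) = -2*(-28) = 56)
Y*(S(12, 12) + g) = 56*((-6 + 3*12) + 500) = 56*((-6 + 36) + 500) = 56*(30 + 500) = 56*530 = 29680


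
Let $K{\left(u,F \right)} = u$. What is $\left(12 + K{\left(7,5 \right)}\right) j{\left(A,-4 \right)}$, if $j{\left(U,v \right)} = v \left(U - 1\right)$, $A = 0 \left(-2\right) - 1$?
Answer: $152$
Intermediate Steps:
$A = -1$ ($A = 0 - 1 = -1$)
$j{\left(U,v \right)} = v \left(-1 + U\right)$
$\left(12 + K{\left(7,5 \right)}\right) j{\left(A,-4 \right)} = \left(12 + 7\right) \left(- 4 \left(-1 - 1\right)\right) = 19 \left(\left(-4\right) \left(-2\right)\right) = 19 \cdot 8 = 152$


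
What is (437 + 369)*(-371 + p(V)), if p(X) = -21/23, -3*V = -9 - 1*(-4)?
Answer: -6894524/23 ≈ -2.9976e+5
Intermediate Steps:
V = 5/3 (V = -(-9 - 1*(-4))/3 = -(-9 + 4)/3 = -⅓*(-5) = 5/3 ≈ 1.6667)
p(X) = -21/23 (p(X) = -21*1/23 = -21/23)
(437 + 369)*(-371 + p(V)) = (437 + 369)*(-371 - 21/23) = 806*(-8554/23) = -6894524/23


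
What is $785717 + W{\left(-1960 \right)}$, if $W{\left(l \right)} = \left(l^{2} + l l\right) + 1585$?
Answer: $8470502$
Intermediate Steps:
$W{\left(l \right)} = 1585 + 2 l^{2}$ ($W{\left(l \right)} = \left(l^{2} + l^{2}\right) + 1585 = 2 l^{2} + 1585 = 1585 + 2 l^{2}$)
$785717 + W{\left(-1960 \right)} = 785717 + \left(1585 + 2 \left(-1960\right)^{2}\right) = 785717 + \left(1585 + 2 \cdot 3841600\right) = 785717 + \left(1585 + 7683200\right) = 785717 + 7684785 = 8470502$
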